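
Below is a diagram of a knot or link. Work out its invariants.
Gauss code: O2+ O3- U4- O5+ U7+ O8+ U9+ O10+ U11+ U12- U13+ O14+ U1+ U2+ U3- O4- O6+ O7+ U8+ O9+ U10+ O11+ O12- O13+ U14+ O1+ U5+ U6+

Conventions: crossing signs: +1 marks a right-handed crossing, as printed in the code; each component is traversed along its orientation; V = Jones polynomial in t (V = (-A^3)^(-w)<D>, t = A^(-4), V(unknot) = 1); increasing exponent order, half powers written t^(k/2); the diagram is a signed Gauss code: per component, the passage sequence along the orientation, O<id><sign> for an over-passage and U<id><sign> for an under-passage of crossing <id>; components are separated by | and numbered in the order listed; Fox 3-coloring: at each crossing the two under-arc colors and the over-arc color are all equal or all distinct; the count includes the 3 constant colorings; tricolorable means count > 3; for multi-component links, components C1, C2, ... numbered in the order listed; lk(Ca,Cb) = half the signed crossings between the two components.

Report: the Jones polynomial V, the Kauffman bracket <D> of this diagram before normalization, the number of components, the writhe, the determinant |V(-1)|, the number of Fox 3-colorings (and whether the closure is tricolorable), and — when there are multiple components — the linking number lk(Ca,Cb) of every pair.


Jones polynomial: V(t) = t^3 + t^5 - t^6 + t^7 - t^8 + t^9 - t^10
<D> = -A^-16 + A^-12 - A^-8 + A^-4 - 1 + A^4 + A^12; writhe +8
components 1, writhe +8 (14 crossings)
3-colorings: 3 of 3^14, det 7 — not tricolorable
note: V spans 7 powers of t: at least 7 crossings in any diagram


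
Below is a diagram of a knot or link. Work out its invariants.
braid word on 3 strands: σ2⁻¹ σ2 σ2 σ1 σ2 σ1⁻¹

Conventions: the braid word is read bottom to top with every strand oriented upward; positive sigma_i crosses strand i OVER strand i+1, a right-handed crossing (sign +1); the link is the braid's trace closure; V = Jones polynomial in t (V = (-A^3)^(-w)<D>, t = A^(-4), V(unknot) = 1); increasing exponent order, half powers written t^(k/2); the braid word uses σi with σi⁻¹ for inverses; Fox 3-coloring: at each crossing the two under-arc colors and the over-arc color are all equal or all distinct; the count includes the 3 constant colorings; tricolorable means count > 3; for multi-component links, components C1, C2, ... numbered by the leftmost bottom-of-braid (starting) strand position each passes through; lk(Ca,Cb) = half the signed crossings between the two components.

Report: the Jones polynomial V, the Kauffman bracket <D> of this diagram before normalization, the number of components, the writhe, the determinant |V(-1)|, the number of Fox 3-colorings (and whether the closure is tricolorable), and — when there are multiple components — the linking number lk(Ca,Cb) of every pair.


Jones polynomial: V(t) = 1
<D> = A^6; writhe +2
components 1, writhe +2 (6 crossings)
3-colorings: 3 of 3^6, det 1 — not tricolorable
note: w = +2 (over 6 crossings) is diagram-only; (-A^3)^(-2) removes it from V


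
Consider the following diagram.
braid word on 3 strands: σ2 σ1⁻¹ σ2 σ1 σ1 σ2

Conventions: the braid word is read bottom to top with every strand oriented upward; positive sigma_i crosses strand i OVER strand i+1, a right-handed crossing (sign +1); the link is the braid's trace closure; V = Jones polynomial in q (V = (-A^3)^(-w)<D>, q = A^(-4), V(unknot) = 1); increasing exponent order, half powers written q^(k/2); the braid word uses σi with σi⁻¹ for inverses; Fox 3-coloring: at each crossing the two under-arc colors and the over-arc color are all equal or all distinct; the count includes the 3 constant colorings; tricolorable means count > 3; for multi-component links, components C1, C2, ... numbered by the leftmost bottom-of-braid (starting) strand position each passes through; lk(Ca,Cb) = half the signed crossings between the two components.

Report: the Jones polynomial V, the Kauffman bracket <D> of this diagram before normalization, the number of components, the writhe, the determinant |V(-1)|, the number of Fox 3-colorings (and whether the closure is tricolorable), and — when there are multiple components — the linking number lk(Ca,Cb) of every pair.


V(q) = q - q^2 + 2q^3 - q^4 + q^5 - q^6
bracket: -A^-12 + A^-8 - A^-4 + 2 - A^4 + A^8, w = +4
1 component, writhe +4, over 6 crossings
det 7, colorings 3 of 3^6 — not tricolorable
observation: w = +4 shifts under R1 moves; the (-A^3)^(-4) factor cancels that in V


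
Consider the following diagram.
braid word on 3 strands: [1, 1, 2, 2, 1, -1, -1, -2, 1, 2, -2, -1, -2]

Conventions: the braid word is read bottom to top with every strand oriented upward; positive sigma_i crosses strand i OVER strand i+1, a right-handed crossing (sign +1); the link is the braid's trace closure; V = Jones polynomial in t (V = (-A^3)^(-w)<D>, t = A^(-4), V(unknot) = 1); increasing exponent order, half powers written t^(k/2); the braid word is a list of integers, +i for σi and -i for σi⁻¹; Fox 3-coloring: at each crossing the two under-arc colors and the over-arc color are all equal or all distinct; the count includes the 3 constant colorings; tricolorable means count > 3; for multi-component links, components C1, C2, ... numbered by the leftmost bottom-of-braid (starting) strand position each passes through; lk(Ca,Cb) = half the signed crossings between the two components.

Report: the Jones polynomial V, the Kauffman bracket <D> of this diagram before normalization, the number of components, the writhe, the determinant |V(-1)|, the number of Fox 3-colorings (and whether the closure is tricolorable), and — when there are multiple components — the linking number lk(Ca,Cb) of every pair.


V = -t^(-3/2) + t^(-1/2) - 2t^(1/2) + t^(3/2) - 2t^(5/2) + t^(7/2)
<D> = -A^-11 + 2A^-7 - A^-3 + 2A - A^5 + A^9 (w = +1)
2 components over 13 crossings, w = +1
lk(C1,C2): 0
3 Fox colorings among 3^13, |V(-1)| = 8: not tricolorable
why: w = +1 (over 13 crossings) is diagram-only; (-A^3)^(-1) removes it from V


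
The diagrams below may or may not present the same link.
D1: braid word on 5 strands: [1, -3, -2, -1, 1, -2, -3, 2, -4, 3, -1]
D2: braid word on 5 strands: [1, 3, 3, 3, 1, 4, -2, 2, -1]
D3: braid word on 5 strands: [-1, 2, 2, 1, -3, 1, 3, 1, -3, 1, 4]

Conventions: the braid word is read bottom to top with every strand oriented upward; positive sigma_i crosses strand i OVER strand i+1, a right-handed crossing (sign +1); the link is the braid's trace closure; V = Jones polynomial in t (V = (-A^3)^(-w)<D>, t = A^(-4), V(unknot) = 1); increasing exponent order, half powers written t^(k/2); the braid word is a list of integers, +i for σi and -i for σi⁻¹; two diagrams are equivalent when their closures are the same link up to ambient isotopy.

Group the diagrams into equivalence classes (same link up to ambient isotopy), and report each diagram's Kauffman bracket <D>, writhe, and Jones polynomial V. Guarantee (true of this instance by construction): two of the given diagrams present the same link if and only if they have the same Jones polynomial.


classes: {D1} | {D2} | {D3}
V(D1) = -t^(-1/2) - t^(1/2)  [11 crossings, <D> = A^-11 + A^-7, w = -3]
V(D2) = -t^(1/2) - t^(3/2) - t^(5/2) + t^(9/2)  (w +5, c 9, <D> = -A^-3 + A^5 + A^9 + A^13)
V(D3) = -t^(3/2) - 2t^(7/2) + t^(9/2) - t^(11/2) + t^(13/2)  [11 crossings, <D> = -A^-11 + A^-7 - A^-3 + 2A + A^9, w = +5]
note: V(t) takes 3 values over 3 diagrams, fixing the grouping


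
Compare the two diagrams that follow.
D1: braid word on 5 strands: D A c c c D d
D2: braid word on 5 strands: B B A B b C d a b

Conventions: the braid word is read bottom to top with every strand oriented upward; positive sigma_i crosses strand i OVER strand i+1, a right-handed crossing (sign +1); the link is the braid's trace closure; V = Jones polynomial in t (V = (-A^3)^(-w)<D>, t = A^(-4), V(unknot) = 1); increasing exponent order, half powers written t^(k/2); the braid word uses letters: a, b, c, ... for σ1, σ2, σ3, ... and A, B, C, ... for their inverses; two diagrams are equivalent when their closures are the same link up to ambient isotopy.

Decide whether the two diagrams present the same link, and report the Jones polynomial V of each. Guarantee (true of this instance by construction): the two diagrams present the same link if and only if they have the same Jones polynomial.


same link: no
V(D1) = -t^(1/2) - t^(3/2) - t^(5/2) + t^(9/2)  [7 crossings, <D> = -A^-15 + A^-7 + A^-3 + A, w = +1]
V(D2) = -t^(-1/2) - t^(1/2)  [9 crossings, <D> = A^-5 + A^-1, w = -1]
insight: 2 values of V(t) split the 2 diagrams


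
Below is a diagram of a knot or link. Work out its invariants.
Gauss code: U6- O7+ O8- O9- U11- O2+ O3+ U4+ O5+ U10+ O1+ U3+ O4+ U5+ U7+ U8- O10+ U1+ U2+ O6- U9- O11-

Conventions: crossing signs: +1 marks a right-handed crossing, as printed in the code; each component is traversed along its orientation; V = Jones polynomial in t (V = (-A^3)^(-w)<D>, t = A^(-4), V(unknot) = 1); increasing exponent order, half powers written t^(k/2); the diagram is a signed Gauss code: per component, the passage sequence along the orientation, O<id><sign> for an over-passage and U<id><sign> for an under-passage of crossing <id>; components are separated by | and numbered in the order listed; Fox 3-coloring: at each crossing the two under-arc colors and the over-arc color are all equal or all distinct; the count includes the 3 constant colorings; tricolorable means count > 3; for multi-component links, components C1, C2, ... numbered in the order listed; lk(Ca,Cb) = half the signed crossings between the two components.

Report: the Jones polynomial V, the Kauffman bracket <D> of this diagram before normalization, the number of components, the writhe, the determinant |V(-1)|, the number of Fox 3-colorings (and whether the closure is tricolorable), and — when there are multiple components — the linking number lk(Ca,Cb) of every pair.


V = -t^-2 + t^-1 - 1 + 3t - 2t^2 + 3t^3 - 2t^4 + t^5 - t^6
<D> = A^-15 - A^-11 + 2A^-7 - 3A^-3 + 2A - 3A^5 + A^9 - A^13 + A^17 (w = +3)
1 component over 11 crossings, w = +3
9 Fox colorings among 3^11, |V(-1)| = 15: tricolorable
why: det 15 = |V(-1)|; divisible by 3, so tricolorable


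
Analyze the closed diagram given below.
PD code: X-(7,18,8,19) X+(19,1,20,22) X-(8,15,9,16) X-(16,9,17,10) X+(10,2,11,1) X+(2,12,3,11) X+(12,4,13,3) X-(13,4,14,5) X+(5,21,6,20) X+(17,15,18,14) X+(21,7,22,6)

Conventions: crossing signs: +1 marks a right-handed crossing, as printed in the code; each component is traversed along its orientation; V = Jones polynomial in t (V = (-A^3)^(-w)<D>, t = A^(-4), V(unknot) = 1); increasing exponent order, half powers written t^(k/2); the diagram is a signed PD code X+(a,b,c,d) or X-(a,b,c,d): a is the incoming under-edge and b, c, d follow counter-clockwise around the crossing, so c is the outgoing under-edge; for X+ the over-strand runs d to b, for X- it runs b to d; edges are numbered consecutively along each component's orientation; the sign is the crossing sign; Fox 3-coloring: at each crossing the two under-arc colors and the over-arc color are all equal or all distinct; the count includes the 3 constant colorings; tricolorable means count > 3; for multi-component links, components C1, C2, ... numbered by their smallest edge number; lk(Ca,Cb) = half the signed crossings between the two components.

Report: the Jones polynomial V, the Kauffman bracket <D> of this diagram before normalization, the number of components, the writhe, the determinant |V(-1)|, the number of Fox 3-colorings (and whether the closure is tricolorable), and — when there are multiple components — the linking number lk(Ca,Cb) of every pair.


Jones polynomial: V(t) = t^-1 - 2 + 3t - 3t^2 + 4t^3 - 3t^4 + 2t^5 - t^6
<D> = A^-15 - 2A^-11 + 3A^-7 - 4A^-3 + 3A - 3A^5 + 2A^9 - A^13; writhe +3
components 1, writhe +3 (11 crossings)
3-colorings: 3 of 3^11, det 19 — not tricolorable
note: w = +3 shifts under R1 moves; the (-A^3)^(-3) factor cancels that in V


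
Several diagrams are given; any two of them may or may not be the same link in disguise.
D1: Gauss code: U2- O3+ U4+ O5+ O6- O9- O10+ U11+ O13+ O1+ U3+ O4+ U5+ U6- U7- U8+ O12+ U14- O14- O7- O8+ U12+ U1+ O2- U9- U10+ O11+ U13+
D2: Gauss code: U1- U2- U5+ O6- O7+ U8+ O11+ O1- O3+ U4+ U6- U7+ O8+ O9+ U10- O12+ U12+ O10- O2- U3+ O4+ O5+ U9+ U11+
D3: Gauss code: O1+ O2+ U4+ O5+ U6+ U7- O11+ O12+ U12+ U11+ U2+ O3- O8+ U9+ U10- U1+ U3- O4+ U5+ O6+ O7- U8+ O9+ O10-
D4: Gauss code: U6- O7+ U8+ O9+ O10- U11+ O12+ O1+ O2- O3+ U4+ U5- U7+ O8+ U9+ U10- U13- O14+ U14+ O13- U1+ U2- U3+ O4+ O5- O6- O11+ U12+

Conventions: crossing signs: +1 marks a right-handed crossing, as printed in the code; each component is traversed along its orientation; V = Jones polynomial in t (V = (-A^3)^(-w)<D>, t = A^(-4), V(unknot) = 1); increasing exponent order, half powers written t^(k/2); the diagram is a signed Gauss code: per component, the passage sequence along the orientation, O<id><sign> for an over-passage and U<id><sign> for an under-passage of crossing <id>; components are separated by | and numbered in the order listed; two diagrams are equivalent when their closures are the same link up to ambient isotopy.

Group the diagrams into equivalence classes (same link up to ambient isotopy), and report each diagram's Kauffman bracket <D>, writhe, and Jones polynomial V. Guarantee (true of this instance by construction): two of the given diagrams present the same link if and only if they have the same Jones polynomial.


grouping into links: {D1, D3, D4} | {D2}
V(D1) = t - t^2 + 2t^3 - t^4 + t^5 - t^6  (w +4, c 14, <D> = -A^-12 + A^-8 - A^-4 + 2 - A^4 + A^8)
V(D2) = t + t^3 - t^4  (w +4, c 12, <D> = -A^-4 + 1 + A^8)
D3 (bracket -A^-6 + A^-2 - A^2 + 2A^6 - A^10 + A^14; 12 crossings at w = +6): V = t - t^2 + 2t^3 - t^4 + t^5 - t^6
D4 (bracket -A^-12 + A^-8 - A^-4 + 2 - A^4 + A^8; 14 crossings at w = +4): V = t - t^2 + 2t^3 - t^4 + t^5 - t^6
key observation: V(t) takes 2 values over 4 diagrams, fixing the grouping


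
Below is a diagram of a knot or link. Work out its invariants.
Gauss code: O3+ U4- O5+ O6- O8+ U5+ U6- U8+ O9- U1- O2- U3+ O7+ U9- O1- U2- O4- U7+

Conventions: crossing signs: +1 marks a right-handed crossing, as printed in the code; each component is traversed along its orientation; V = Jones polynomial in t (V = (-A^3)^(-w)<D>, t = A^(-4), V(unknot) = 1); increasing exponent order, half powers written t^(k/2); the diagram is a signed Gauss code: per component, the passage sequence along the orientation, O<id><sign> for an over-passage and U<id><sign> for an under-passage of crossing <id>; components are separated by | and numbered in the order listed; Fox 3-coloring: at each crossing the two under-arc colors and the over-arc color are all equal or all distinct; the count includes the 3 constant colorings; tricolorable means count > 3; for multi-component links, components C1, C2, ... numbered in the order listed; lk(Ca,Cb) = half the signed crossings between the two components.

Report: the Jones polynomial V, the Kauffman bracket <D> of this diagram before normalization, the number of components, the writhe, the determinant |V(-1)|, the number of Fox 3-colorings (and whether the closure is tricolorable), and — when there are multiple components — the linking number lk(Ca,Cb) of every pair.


Jones polynomial: V(t) = t^-5 - 2t^-4 + 2t^-3 - 2t^-2 + 2t^-1 - 1 + t
<D> = -A^-7 + A^-3 - 2A + 2A^5 - 2A^9 + 2A^13 - A^17; writhe -1
components 1, writhe -1 (9 crossings)
3-colorings: 3 of 3^9, det 11 — not tricolorable
note: w = -1 (over 9 crossings) is diagram-only; (-A^3)^(1) removes it from V


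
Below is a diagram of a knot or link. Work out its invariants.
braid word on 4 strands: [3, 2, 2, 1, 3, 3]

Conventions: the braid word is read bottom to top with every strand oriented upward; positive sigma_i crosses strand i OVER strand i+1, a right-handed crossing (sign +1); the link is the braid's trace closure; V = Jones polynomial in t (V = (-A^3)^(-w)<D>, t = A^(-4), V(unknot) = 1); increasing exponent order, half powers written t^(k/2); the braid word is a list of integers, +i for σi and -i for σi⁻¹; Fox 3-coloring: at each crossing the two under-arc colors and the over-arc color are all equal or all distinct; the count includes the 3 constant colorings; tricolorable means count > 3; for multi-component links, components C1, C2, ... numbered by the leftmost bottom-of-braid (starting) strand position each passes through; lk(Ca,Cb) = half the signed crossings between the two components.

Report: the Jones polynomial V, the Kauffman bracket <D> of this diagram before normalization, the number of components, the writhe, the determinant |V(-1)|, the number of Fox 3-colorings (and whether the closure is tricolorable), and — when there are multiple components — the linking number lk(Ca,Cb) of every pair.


Jones polynomial: V(t) = -t^(3/2) - 2t^(7/2) + t^(9/2) - t^(11/2) + t^(13/2)
<D> = A^-8 - A^-4 + 1 - 2A^4 - A^12; writhe +6
components 2, writhe +6 (6 crossings)
linking number lk(C1,C2) = +1
3-colorings: 9 of 3^6, det 6 — tricolorable
note: w = +6 (over 6 crossings) is diagram-only; (-A^3)^(-6) removes it from V


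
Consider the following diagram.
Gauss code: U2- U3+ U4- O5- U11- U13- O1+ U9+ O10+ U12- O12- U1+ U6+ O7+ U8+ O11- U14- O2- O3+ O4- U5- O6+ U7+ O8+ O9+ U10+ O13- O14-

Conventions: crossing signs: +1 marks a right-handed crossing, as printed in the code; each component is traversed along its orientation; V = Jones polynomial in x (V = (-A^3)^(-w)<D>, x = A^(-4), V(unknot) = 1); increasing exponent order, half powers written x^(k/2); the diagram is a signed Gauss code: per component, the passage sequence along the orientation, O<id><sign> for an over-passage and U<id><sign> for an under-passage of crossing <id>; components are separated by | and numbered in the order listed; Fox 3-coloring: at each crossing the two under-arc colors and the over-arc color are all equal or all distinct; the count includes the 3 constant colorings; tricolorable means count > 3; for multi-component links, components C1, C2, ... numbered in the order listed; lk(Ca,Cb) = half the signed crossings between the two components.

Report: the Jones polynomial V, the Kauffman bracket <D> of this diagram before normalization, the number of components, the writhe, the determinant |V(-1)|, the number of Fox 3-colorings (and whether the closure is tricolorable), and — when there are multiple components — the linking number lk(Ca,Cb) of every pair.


Jones polynomial: V(x) = x^-2 - 2x^-1 + 3 - 3x + 4x^2 - 3x^3 + 2x^4 - 2x^5 + x^6
<D> = A^-24 - 2A^-20 + 2A^-16 - 3A^-12 + 4A^-8 - 3A^-4 + 3 - 2A^4 + A^8; writhe 0
components 1, writhe 0 (14 crossings)
3-colorings: 9 of 3^14, det 21 — tricolorable
note: the span of V is 8, forcing >= 8 crossings in any diagram


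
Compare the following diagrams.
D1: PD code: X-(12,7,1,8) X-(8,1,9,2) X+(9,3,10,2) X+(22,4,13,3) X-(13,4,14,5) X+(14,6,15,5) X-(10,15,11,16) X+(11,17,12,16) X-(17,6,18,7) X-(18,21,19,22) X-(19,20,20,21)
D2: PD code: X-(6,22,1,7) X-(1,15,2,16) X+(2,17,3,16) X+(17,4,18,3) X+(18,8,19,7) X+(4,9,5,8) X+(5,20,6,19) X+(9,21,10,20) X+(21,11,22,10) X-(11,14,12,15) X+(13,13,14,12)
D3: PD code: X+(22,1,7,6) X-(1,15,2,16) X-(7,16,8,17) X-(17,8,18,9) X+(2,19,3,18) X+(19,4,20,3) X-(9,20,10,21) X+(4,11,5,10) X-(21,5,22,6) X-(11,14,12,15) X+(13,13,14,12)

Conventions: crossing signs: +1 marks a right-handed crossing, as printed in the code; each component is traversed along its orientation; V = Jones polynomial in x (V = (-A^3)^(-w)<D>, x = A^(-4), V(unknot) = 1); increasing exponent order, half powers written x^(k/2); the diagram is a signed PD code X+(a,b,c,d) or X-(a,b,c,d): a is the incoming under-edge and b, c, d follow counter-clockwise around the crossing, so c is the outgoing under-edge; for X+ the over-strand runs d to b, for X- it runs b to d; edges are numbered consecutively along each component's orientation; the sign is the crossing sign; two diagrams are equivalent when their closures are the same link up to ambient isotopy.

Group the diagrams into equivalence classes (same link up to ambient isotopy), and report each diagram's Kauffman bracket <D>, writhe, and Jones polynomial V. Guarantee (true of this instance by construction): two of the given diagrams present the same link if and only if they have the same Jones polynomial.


classes: {D1} | {D2} | {D3}
V(D1) = -x^(-1/2) - x^(1/2)  [11 crossings, <D> = A^-11 + A^-7, w = -3]
V(D2) = -x^(3/2) - 2x^(7/2) + x^(9/2) - x^(11/2) + x^(13/2)  [11 crossings, <D> = -A^-11 + A^-7 - A^-3 + 2A + A^9, w = +5]
D3 (bracket A^-9 + 2A^-1 - A^3 + A^7 - A^11; 11 crossings at w = -1): V = x^(-7/2) - x^(-5/2) + x^(-3/2) - 2x^(-1/2) - x^(3/2)
note: V(x) takes 3 values over 3 diagrams, fixing the grouping


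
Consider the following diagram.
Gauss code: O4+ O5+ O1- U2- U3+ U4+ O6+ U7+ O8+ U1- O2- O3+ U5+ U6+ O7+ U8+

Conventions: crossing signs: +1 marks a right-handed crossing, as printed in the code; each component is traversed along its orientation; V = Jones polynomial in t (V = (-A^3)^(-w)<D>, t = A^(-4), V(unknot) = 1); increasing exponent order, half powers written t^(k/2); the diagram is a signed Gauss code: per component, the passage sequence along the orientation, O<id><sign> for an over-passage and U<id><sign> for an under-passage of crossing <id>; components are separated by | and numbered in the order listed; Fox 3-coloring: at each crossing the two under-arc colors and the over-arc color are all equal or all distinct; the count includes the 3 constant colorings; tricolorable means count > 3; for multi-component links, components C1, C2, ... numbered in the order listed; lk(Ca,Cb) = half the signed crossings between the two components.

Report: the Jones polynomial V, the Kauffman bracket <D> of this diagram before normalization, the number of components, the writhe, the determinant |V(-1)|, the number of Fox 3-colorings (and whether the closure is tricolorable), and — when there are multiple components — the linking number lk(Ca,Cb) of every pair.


V(t) = t + t^3 - t^4
bracket: -A^-4 + 1 + A^8, w = +4
1 component, writhe +4, over 8 crossings
det 3, colorings 9 of 3^8 — tricolorable
observation: |V(-1)| = 3: so tricolorable, since 3 divides 3


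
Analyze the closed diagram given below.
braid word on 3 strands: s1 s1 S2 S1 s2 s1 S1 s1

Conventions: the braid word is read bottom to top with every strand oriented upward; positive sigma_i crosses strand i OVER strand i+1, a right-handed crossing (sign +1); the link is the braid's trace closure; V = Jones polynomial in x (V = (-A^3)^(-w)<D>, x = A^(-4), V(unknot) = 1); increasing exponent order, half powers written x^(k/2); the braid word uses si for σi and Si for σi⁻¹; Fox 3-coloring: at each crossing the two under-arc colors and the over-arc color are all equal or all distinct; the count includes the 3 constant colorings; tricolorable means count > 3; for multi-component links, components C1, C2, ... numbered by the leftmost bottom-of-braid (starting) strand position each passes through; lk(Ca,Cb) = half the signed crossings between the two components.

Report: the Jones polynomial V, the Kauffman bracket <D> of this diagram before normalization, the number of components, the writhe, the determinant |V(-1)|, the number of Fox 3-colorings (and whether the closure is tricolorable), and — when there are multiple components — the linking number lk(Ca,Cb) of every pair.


V(x) = x + x^3 - x^4
bracket: -A^-10 + A^-6 + A^2, w = +2
1 component, writhe +2, over 8 crossings
det 3, colorings 9 of 3^8 — tricolorable
observation: w = +2 shifts under R1 moves; the (-A^3)^(-2) factor cancels that in V


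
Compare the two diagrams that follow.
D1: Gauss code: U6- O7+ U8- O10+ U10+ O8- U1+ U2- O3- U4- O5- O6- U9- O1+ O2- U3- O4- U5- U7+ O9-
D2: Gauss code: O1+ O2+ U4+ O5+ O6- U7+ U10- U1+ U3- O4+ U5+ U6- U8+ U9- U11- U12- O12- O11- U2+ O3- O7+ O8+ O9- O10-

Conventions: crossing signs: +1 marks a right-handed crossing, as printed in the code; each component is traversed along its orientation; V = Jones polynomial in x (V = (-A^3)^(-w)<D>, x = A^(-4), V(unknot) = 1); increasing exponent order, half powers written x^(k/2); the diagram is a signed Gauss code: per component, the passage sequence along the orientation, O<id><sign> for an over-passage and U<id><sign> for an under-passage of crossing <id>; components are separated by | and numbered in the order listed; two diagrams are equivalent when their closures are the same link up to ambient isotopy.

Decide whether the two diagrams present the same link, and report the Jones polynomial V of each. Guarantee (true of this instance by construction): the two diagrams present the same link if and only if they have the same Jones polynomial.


equivalent: no
D1 (bracket A^-8 - A^-4 + 2 - A^4 + A^8 - A^12; 10 crossings at w = -4): V = -x^-6 + x^-5 - x^-4 + 2x^-3 - x^-2 + x^-1
V(D2) = 1  [12 crossings, <D> = 1, w = 0]
observation: 2 values of V(x) split the 2 diagrams


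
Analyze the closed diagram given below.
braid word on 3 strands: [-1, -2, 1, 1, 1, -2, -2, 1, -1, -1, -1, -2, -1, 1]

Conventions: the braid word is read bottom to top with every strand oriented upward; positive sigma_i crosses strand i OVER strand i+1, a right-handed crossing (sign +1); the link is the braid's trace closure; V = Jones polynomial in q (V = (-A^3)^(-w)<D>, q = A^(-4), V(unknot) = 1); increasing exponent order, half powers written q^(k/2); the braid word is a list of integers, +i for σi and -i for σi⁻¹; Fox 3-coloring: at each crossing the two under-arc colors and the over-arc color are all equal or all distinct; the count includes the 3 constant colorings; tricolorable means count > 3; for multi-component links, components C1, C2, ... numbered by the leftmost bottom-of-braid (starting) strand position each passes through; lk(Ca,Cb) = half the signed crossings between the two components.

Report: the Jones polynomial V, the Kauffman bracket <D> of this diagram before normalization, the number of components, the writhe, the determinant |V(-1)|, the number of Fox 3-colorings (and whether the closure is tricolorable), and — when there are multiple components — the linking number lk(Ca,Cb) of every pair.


V(q) = q^-7 - 2q^-6 + 2q^-5 - 3q^-4 + 3q^-3 - 2q^-2 + 2q^-1
bracket: 2A^-8 - 2A^-4 + 3 - 3A^4 + 2A^8 - 2A^12 + A^16, w = -4
1 component, writhe -4, over 14 crossings
det 15, colorings 9 of 3^14 — tricolorable
observation: free reduction leaves σ1⁻¹ σ2⁻¹ σ1 σ1 σ1 σ2⁻¹ σ2⁻¹ σ1⁻¹ σ1⁻¹ σ2⁻¹ of the original 14 letters


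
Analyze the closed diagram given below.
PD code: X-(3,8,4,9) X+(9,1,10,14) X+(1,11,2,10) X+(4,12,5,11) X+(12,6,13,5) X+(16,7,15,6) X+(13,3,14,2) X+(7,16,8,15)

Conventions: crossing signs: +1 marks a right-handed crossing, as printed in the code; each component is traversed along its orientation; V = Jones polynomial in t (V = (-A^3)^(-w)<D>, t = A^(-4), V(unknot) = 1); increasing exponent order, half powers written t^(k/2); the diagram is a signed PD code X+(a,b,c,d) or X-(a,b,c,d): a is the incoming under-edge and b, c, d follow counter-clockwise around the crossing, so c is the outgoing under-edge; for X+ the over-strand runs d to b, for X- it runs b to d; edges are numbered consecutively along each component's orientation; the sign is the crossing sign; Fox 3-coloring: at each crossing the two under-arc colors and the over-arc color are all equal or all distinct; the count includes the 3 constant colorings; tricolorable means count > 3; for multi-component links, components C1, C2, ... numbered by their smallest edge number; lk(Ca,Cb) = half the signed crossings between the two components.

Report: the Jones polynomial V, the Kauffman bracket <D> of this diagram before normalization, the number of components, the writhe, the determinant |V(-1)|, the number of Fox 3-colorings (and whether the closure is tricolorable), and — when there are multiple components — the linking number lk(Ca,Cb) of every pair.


Jones polynomial: V(t) = -t^(3/2) + t^(5/2) - 3t^(7/2) + 2t^(9/2) - 3t^(11/2) + 2t^(13/2) - t^(15/2) + t^(17/2)
<D> = A^-16 - A^-12 + 2A^-8 - 3A^-4 + 2 - 3A^4 + A^8 - A^12; writhe +6
components 2, writhe +6 (8 crossings)
linking number lk(C1,C2) = +1
3-colorings: 3 of 3^8, det 14 — not tricolorable
note: span 7 respects span(V) <= c + mu - 1 = 9 for this 2-component diagram


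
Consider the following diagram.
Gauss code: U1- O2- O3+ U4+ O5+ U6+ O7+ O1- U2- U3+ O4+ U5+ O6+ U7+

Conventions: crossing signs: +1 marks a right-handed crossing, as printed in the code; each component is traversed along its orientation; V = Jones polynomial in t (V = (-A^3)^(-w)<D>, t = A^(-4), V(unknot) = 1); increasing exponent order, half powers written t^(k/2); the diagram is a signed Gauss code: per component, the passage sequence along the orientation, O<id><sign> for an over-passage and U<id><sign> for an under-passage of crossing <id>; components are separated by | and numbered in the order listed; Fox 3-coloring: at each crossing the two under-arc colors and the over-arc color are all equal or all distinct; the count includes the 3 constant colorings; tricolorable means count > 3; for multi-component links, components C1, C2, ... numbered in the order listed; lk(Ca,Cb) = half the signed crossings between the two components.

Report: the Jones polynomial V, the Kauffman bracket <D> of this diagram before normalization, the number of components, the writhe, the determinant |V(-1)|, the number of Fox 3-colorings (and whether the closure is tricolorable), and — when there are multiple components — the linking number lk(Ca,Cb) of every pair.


V = t + t^3 - t^4
<D> = A^-7 - A^-3 - A^5 (w = +3)
1 component over 7 crossings, w = +3
9 Fox colorings among 3^7, |V(-1)| = 3: tricolorable
why: V spans 3 powers of t: at least 3 crossings in any diagram


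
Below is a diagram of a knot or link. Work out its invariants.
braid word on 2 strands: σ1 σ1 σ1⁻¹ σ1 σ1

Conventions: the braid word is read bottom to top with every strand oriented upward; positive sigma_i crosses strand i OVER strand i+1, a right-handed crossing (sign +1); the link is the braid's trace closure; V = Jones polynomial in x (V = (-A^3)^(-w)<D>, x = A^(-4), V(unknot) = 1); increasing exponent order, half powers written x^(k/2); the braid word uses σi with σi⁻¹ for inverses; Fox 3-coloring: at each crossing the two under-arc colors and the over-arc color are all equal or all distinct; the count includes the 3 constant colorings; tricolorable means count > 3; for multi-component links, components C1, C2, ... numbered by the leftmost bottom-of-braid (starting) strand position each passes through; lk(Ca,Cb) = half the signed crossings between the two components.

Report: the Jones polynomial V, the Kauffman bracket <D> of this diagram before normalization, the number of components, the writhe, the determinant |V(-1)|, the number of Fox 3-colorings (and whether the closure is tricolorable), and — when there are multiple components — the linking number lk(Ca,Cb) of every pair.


Jones polynomial: V(x) = x + x^3 - x^4
<D> = A^-7 - A^-3 - A^5; writhe +3
components 1, writhe +3 (5 crossings)
3-colorings: 9 of 3^5, det 3 — tricolorable
note: the word shrinks to σ1 σ1 σ1 after cancelling


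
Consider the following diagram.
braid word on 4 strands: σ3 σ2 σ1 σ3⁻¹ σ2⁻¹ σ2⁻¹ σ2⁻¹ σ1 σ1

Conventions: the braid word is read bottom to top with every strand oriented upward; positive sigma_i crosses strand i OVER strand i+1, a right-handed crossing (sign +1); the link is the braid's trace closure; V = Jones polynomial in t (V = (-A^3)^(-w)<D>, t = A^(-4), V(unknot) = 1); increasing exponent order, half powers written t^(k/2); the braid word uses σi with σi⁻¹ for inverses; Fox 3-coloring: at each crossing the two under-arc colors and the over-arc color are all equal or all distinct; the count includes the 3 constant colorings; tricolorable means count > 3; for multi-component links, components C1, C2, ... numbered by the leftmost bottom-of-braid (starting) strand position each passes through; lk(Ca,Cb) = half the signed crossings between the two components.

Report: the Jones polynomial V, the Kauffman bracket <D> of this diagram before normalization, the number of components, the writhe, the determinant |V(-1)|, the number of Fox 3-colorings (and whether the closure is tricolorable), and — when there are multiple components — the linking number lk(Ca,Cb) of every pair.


V(t) = -t^-3 + t^-2 - t^-1 + 3 - t + t^2 - t^3
bracket: A^-9 - A^-5 + A^-1 - 3A^3 + A^7 - A^11 + A^15, w = +1
1 component, writhe +1, over 9 crossings
det 9, colorings 27 of 3^9 — tricolorable
observation: V spans 6 powers of t: at least 6 crossings in any diagram


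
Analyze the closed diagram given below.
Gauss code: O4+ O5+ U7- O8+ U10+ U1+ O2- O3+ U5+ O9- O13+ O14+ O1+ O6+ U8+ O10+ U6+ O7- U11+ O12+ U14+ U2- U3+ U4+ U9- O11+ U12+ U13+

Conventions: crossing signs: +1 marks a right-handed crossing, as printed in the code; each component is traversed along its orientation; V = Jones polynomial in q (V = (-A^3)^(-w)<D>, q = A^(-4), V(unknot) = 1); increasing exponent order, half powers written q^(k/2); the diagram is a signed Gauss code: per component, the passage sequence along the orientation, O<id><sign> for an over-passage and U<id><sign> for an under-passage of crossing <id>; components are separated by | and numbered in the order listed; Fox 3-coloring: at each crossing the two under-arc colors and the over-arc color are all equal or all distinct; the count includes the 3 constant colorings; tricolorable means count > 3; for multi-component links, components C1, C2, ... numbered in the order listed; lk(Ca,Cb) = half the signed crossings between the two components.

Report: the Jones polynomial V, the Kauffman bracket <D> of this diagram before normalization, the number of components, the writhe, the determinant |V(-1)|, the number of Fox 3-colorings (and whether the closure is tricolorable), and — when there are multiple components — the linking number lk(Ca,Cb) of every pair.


V(q) = q^2 - q^3 + 3q^4 - 3q^5 + 4q^6 - 4q^7 + 2q^8 - 2q^9 + q^10
bracket: A^-16 - 2A^-12 + 2A^-8 - 4A^-4 + 4 - 3A^4 + 3A^8 - A^12 + A^16, w = +8
1 component, writhe +8, over 14 crossings
det 21, colorings 9 of 3^14 — tricolorable
observation: the span of V is 8, forcing >= 8 crossings in any diagram


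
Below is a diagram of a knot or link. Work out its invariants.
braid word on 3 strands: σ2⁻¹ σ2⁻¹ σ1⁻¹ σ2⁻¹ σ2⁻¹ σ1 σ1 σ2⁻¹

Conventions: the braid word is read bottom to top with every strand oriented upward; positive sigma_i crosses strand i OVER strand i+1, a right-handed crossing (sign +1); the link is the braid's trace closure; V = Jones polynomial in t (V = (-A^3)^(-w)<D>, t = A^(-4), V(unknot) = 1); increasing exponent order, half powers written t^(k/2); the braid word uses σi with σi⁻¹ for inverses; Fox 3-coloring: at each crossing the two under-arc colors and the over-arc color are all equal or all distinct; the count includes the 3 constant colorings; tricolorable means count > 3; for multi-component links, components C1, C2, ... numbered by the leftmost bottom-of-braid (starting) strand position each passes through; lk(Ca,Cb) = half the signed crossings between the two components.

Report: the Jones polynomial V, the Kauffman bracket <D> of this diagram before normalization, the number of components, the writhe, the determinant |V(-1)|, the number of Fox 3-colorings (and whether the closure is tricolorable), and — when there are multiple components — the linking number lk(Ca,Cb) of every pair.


Jones polynomial: V(t) = -t^-6 + t^-5 - t^-4 + 2t^-3 - t^-2 + t^-1
<D> = A^-8 - A^-4 + 2 - A^4 + A^8 - A^12; writhe -4
components 1, writhe -4 (8 crossings)
3-colorings: 3 of 3^8, det 7 — not tricolorable
note: |V(-1)| = 7: so not tricolorable, since 3 does not divide 7


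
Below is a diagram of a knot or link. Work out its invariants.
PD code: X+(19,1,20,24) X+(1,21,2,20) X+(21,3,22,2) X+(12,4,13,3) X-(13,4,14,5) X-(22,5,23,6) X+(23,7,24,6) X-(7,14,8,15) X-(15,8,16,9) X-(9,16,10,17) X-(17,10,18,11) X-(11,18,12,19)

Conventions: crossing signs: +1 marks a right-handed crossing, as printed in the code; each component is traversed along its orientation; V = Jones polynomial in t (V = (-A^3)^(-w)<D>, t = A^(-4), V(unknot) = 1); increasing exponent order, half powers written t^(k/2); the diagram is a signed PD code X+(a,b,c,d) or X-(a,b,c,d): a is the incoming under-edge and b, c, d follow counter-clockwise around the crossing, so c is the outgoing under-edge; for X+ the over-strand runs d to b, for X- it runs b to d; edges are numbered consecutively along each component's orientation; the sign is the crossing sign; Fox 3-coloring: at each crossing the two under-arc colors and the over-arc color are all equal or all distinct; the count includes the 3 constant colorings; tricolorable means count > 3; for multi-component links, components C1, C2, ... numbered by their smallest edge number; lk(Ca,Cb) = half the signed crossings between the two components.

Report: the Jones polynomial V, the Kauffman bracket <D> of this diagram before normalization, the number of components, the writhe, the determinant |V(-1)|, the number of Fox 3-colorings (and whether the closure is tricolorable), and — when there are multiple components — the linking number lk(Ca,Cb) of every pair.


V = -t^-6 + t^-5 - 2t^-4 + 3t^-3 - 2t^-2 + 3t^-1 - 1 + t - t^2
<D> = -A^-14 + A^-10 - A^-6 + 3A^-2 - 2A^2 + 3A^6 - 2A^10 + A^14 - A^18 (w = -2)
1 component over 12 crossings, w = -2
9 Fox colorings among 3^12, |V(-1)| = 15: tricolorable
why: V spans 8 powers of t: at least 8 crossings in any diagram


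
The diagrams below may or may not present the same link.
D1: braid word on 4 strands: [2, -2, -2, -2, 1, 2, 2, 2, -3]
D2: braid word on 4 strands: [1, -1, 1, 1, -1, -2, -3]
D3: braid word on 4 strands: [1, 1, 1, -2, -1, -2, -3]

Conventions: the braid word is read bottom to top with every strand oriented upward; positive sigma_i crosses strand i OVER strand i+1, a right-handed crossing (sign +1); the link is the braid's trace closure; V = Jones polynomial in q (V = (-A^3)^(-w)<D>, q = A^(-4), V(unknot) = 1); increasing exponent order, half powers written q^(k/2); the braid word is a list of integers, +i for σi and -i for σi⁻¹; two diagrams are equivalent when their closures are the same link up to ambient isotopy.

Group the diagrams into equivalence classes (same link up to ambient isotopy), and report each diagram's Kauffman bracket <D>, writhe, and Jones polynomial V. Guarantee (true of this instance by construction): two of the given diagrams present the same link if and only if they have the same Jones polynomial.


grouping into links: {D1, D2, D3}
V(D1) = 1  (w +1, c 9, <D> = -A^3)
D2 (bracket -A^-3; 7 crossings at w = -1): V = 1
V(D3) = 1  [7 crossings, <D> = -A^-3, w = -1]
why: one V(q) for all 3 diagrams — one class (guaranteed)


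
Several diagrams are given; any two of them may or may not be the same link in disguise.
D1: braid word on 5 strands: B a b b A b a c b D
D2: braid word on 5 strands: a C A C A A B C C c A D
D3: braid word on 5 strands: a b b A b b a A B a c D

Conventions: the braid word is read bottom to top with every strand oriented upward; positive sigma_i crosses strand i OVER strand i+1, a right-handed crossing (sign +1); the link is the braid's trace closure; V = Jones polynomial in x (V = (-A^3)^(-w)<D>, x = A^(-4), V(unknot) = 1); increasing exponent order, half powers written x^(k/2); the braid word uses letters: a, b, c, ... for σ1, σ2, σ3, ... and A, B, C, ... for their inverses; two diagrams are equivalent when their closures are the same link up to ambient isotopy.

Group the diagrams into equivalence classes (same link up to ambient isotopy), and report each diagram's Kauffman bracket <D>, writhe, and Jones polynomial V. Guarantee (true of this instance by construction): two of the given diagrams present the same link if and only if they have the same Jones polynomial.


grouping into links: {D1, D3} | {D2}
V(D1) = x - x^2 + 2x^3 - x^4 + x^5 - x^6  (w +4, c 10, <D> = -A^-12 + A^-8 - A^-4 + 2 - A^4 + A^8)
V(D2) = x^-8 - 2x^-7 + x^-6 - 2x^-5 + 2x^-4 + x^-2  [12 crossings, <D> = A^-16 + 2A^-8 - 2A^-4 + 1 - 2A^4 + A^8, w = -8]
V(D3) = x - x^2 + 2x^3 - x^4 + x^5 - x^6  [12 crossings, <D> = -A^-12 + A^-8 - A^-4 + 2 - A^4 + A^8, w = +4]
why: 2 values of V(x) split the 3 diagrams
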